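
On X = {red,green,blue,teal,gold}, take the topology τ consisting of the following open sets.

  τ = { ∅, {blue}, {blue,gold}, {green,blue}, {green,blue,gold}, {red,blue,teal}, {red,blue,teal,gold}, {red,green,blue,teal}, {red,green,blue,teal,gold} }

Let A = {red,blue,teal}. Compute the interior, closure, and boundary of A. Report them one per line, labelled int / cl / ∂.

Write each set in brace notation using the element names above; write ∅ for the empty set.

int(A) = {red,blue,teal}
cl(A)  = {red,green,blue,teal,gold}
∂A     = {green,gold}

opens ⊆ A: ∅, {blue}, {red,blue,teal}; union → int = {red,blue,teal}
complement {green,gold}; its interior ∅; cl(A) = X∖∅ = {red,green,blue,teal,gold}
boundary = {red,green,blue,teal,gold} ∖ {red,blue,teal} = {green,gold}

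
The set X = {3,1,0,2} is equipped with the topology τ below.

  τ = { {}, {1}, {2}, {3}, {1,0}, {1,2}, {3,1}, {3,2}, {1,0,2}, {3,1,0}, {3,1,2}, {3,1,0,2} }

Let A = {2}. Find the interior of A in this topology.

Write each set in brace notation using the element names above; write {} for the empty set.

{2}

U open, U⊆A: {}, {2}. int(A) = ⋃ = {2}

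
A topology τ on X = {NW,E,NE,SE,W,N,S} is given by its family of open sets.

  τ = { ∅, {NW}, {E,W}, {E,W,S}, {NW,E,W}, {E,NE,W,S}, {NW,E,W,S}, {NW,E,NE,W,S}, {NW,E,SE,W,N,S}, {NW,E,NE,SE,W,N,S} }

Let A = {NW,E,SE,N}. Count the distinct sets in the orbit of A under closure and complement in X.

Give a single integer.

8

closure: X∖int(X∖A) = X∖∅ = {NW,E,NE,SE,W,N,S}
Let k=closure and c=complement:
  1. A     = {NW,E,SE,N}
  2. kA    = {NW,E,NE,SE,W,N,S}
  3. cA    = {NE,W,S}
  4. ckA   = ∅
  5. kcA   = {E,NE,SE,W,N,S}
  6. ckcA  = {NW}
  7. kckcA = {NW,SE,N}
  8. ckckcA = {E,NE,W,S}
— saturated at 8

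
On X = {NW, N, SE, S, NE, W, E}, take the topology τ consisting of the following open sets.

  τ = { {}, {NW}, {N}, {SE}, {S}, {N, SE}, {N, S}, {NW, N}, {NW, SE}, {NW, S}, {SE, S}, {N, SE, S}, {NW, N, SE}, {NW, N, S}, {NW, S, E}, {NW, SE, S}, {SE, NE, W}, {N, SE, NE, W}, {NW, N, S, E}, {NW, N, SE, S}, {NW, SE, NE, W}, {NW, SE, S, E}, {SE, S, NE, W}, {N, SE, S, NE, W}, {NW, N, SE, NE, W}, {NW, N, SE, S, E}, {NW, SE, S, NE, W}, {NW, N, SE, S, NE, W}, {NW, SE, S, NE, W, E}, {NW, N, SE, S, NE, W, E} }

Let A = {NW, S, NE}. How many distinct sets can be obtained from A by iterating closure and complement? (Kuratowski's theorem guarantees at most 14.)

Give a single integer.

complement {N, SE, W, E}; its interior {N, SE}; cl(A) = X∖{N, SE} = {NW, S, NE, W, E}
With k = closure, c = complement:
  1. A     = {NW, S, NE}
  2. kA    = {NW, S, NE, W, E}
  3. cA    = {N, SE, W, E}
  4. ckA   = {N, SE}
  5. kcA   = {N, SE, NE, W, E}
  6. kckA  = {N, SE, NE, W}
  7. ckcA  = {NW, S}
  8. ckckA = {NW, S, E}
k, c of each give nothing new

8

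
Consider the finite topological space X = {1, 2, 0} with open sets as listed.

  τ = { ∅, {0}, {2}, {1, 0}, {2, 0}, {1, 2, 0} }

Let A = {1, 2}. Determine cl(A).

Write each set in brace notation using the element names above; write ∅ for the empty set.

X∖A={0}, int(X∖A)={0}, hence cl(A)={1, 2}

{1, 2}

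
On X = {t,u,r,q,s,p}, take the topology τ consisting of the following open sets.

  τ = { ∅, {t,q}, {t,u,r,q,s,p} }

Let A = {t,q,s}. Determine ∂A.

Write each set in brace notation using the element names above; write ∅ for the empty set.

{u,r,s,p}

opens ⊆ A: ∅, {t,q}; union → int = {t,q}
complement {u,r,p}; its interior ∅; cl(A) = X∖∅ = {t,u,r,q,s,p}
boundary = {t,u,r,q,s,p} ∖ {t,q} = {u,r,s,p}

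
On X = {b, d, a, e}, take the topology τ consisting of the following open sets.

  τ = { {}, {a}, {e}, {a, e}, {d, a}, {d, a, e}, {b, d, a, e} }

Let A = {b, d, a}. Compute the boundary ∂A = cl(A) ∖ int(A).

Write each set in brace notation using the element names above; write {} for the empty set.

U open, U⊆A: {}, {a}, {d, a}. int(A) = ⋃ = {d, a}
X∖A={e}, int(X∖A)={e}, hence cl(A)={b, d, a}
∂A: remove int from cl → {b}

{b}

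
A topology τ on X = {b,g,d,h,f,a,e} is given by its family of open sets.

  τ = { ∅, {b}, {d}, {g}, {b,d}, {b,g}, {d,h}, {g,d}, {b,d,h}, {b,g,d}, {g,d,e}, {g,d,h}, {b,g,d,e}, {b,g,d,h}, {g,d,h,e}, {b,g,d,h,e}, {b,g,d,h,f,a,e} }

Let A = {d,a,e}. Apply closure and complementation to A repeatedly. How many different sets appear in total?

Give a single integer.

cl via duality: int({b,g,h,f}) = {b,g}, so X∖{b,g} = {d,h,f,a,e}
Write k for closure, c for complement:
  1. A     = {d,a,e}
  2. kA    = {d,h,f,a,e}
  3. cA    = {b,g,h,f}
  4. ckA   = {b,g}
  5. kcA   = {b,g,h,f,a,e}
  6. kckA  = {b,g,f,a,e}
  7. ckcA  = {d}
  8. ckckA = {d,h}
applying k or c yields no new set

8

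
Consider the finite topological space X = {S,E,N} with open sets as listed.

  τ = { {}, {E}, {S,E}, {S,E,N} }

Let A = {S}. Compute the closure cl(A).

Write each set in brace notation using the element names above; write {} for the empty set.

{S,N}

closure: X∖int(X∖A) = X∖{E} = {S,N}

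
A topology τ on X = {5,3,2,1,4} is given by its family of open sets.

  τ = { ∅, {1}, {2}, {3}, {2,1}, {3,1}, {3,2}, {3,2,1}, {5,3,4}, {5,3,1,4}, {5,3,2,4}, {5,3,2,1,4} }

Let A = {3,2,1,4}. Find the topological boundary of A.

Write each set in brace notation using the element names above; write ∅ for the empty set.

{5,4}

U open, U⊆A: ∅, {2}, {3}, {1}, {2,1}, {3,1}, {3,2}, {3,2,1}. int(A) = ⋃ = {3,2,1}
X∖A={5}, int(X∖A)=∅, hence cl(A)={5,3,2,1,4}
∂A: remove int from cl → {5,4}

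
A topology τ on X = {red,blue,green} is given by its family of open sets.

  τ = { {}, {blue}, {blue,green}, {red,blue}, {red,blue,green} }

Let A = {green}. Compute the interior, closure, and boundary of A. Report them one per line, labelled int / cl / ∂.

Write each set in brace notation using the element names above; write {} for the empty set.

opens ⊆ A: {}; union → int = {}
complement {red,blue}; its interior {red,blue}; cl(A) = X∖{red,blue} = {green}
boundary = {green} ∖ {} = {green}

int(A) = {}
cl(A)  = {green}
∂A     = {green}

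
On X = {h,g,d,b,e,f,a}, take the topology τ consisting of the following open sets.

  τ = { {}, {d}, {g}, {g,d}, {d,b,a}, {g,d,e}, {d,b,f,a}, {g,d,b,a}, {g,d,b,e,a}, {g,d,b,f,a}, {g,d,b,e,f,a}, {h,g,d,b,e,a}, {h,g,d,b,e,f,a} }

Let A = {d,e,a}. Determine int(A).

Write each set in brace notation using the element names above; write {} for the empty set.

{d}

open subsets of A: {}, {d}; so int(A) = {d}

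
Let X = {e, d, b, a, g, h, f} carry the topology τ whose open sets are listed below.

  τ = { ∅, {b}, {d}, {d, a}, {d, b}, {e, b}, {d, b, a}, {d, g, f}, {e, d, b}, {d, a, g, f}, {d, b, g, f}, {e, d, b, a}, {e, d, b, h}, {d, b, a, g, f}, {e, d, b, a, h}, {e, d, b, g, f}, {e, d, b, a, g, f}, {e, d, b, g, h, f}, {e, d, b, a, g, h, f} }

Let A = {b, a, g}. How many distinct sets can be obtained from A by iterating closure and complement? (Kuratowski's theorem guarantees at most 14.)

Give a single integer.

10

closure: X∖int(X∖A) = X∖{d} = {e, b, a, g, h, f}
Let k=closure and c=complement:
  1. A     = {b, a, g}
  2. kA    = {e, b, a, g, h, f}
  3. cA    = {e, d, h, f}
  4. ckA   = {d}
  5. kcA   = {e, d, a, g, h, f}
  6. kckA  = {d, a, g, h, f}
  7. ckcA  = {b}
  8. ckckA = {e, b}
  9. kckcA = {e, b, h}
  10. ckckcA = {d, a, g, f}
— saturated at 10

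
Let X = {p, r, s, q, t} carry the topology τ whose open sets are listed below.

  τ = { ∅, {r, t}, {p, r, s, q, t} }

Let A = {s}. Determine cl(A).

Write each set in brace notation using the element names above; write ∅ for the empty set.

closure: X∖int(X∖A) = X∖{r, t} = {p, s, q}

{p, s, q}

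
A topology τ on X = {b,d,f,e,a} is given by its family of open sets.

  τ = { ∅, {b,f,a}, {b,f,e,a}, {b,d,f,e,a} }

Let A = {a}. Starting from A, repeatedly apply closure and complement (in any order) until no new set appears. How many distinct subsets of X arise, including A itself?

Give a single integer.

4

closure: X∖int(X∖A) = X∖∅ = {b,d,f,e,a}
Let k=closure and c=complement:
  1. A     = {a}
  2. kA    = {b,d,f,e,a}
  3. cA    = {b,d,f,e}
  4. ckA   = ∅
— saturated at 4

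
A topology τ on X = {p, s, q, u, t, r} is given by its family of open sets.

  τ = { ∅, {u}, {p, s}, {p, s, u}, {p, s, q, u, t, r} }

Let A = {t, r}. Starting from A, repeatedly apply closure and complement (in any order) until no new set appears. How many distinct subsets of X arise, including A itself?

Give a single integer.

6

closure: X∖int(X∖A) = X∖{p, s, u} = {q, t, r}
Let k=closure and c=complement:
  1. A     = {t, r}
  2. kA    = {q, t, r}
  3. cA    = {p, s, q, u}
  4. ckA   = {p, s, u}
  5. kcA   = {p, s, q, u, t, r}
  6. ckcA  = ∅
— saturated at 6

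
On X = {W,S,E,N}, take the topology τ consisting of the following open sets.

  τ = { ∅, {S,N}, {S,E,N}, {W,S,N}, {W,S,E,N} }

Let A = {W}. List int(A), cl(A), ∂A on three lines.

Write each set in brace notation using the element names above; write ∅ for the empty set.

int(A) = ∅
cl(A)  = {W}
∂A     = {W}

interior: largest open inside A is ∅ (from ∅)
cl via duality: int({S,E,N}) = {S,E,N}, so X∖{S,E,N} = {W}
cl∖int = {W}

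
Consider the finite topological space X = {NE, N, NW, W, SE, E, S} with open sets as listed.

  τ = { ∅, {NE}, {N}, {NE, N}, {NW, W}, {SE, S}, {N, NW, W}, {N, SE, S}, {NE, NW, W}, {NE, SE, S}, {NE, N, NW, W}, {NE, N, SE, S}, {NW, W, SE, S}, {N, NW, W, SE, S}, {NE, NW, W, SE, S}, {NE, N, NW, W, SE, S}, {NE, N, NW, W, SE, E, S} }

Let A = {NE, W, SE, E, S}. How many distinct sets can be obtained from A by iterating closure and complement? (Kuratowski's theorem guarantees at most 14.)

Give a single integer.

10

closure: X∖int(X∖A) = X∖{N} = {NE, NW, W, SE, E, S}
Let k=closure and c=complement:
  1. A     = {NE, W, SE, E, S}
  2. kA    = {NE, NW, W, SE, E, S}
  3. cA    = {N, NW}
  4. ckA   = {N}
  5. kcA   = {N, NW, W, E}
  6. kckA  = {N, E}
  7. ckcA  = {NE, SE, S}
  8. ckckA = {NE, NW, W, SE, S}
  9. kckcA = {NE, SE, E, S}
  10. ckckcA = {N, NW, W}
— saturated at 10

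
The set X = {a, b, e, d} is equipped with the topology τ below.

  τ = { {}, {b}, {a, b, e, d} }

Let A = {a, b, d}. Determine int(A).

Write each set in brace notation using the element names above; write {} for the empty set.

{b}

open subsets of A: {}, {b}; so int(A) = {b}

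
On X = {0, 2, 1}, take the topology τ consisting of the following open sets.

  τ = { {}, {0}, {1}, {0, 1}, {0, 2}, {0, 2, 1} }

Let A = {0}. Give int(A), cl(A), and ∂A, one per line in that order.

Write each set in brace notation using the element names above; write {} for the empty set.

open subsets of A: {}, {0}; so int(A) = {0}
closure: X∖int(X∖A) = X∖{1} = {0, 2}
∂A = {0, 2} minus {0} = {2}

int(A) = {0}
cl(A)  = {0, 2}
∂A     = {2}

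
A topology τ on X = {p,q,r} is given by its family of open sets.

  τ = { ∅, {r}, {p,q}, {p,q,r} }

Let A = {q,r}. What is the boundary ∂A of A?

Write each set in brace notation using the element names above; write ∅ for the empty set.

{p,q}

interior: largest open inside A is {r} (from ∅, {r})
cl via duality: int({p}) = ∅, so X∖∅ = {p,q,r}
cl∖int = {p,q}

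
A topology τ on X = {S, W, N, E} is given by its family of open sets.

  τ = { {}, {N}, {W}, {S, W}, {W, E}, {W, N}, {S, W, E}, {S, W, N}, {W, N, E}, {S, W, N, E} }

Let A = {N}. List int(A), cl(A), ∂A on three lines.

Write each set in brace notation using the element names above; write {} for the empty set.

int(A) = {N}
cl(A)  = {N}
∂A     = {}

open subsets of A: {}, {N}; so int(A) = {N}
closure: X∖int(X∖A) = X∖{S, W, E} = {N}
∂A = {N} minus {N} = {}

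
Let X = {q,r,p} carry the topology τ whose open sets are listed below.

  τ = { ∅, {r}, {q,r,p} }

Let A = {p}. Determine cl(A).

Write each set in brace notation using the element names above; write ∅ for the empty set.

{q,p}

X∖A={q,r}, int(X∖A)={r}, hence cl(A)={q,p}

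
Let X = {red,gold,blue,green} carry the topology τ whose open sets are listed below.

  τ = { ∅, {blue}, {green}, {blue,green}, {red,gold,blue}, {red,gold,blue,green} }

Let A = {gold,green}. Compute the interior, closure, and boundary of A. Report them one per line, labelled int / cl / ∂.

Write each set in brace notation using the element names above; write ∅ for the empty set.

opens ⊆ A: ∅, {green}; union → int = {green}
complement {red,blue}; its interior {blue}; cl(A) = X∖{blue} = {red,gold,green}
boundary = {red,gold,green} ∖ {green} = {red,gold}

int(A) = {green}
cl(A)  = {red,gold,green}
∂A     = {red,gold}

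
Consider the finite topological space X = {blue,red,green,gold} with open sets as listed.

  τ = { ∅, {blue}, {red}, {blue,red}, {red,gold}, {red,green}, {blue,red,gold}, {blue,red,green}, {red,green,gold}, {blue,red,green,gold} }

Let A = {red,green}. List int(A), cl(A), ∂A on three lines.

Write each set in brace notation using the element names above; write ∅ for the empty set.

open subsets of A: ∅, {red}, {red,green}; so int(A) = {red,green}
closure: X∖int(X∖A) = X∖{blue} = {red,green,gold}
∂A = {red,green,gold} minus {red,green} = {gold}

int(A) = {red,green}
cl(A)  = {red,green,gold}
∂A     = {gold}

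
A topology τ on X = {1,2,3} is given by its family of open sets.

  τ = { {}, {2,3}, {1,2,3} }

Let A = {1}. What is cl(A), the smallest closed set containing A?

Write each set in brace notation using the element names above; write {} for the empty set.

{1}

X∖A={2,3}, int(X∖A)={2,3}, hence cl(A)={1}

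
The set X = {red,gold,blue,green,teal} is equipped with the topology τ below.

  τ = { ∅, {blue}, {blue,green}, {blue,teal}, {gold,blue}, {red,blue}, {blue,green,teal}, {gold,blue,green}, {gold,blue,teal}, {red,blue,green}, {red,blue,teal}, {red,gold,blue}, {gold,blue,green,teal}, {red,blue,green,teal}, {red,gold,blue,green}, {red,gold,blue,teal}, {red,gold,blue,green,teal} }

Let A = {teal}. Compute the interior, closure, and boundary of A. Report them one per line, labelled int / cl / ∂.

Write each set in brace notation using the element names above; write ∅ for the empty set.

opens ⊆ A: ∅; union → int = ∅
complement {red,gold,blue,green}; its interior {red,gold,blue,green}; cl(A) = X∖{red,gold,blue,green} = {teal}
boundary = {teal} ∖ ∅ = {teal}

int(A) = ∅
cl(A)  = {teal}
∂A     = {teal}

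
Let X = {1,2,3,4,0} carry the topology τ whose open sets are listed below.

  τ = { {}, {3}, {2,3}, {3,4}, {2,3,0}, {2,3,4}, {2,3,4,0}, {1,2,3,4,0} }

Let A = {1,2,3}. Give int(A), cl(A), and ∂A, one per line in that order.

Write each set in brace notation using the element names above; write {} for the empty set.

opens ⊆ A: {}, {3}, {2,3}; union → int = {2,3}
complement {4,0}; its interior {}; cl(A) = X∖{} = {1,2,3,4,0}
boundary = {1,2,3,4,0} ∖ {2,3} = {1,4,0}

int(A) = {2,3}
cl(A)  = {1,2,3,4,0}
∂A     = {1,4,0}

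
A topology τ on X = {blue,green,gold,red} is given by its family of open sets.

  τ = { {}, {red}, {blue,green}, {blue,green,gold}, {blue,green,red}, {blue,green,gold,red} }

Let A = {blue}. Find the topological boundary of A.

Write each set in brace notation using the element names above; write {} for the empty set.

opens ⊆ A: {}; union → int = {}
complement {green,gold,red}; its interior {red}; cl(A) = X∖{red} = {blue,green,gold}
boundary = {blue,green,gold} ∖ {} = {blue,green,gold}

{blue,green,gold}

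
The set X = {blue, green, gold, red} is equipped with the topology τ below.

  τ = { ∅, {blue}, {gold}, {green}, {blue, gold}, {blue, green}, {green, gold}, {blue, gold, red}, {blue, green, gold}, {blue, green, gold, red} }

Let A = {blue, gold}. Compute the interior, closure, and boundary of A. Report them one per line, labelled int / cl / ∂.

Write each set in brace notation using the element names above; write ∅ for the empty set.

int(A) = {blue, gold}
cl(A)  = {blue, gold, red}
∂A     = {red}

U open, U⊆A: ∅, {gold}, {blue}, {blue, gold}. int(A) = ⋃ = {blue, gold}
X∖A={green, red}, int(X∖A)={green}, hence cl(A)={blue, gold, red}
∂A: remove int from cl → {red}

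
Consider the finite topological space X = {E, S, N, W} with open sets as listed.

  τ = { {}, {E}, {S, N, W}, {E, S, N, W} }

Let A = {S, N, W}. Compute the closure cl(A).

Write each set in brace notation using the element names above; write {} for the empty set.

{S, N, W}

cl via duality: int({E}) = {E}, so X∖{E} = {S, N, W}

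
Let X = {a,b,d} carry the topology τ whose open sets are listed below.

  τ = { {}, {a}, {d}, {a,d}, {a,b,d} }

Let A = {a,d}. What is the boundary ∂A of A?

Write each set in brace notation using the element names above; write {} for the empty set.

interior: largest open inside A is {a,d} (from {}, {d}, {a}, {a,d})
cl via duality: int({b}) = {}, so X∖{} = {a,b,d}
cl∖int = {b}

{b}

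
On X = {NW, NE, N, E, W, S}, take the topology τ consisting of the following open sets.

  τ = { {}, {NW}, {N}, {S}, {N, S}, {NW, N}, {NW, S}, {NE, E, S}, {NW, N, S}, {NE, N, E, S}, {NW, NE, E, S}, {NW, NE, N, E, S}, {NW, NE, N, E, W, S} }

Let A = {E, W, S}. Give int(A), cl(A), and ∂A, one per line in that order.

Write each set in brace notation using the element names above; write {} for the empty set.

opens ⊆ A: {}, {S}; union → int = {S}
complement {NW, NE, N}; its interior {NW, N}; cl(A) = X∖{NW, N} = {NE, E, W, S}
boundary = {NE, E, W, S} ∖ {S} = {NE, E, W}

int(A) = {S}
cl(A)  = {NE, E, W, S}
∂A     = {NE, E, W}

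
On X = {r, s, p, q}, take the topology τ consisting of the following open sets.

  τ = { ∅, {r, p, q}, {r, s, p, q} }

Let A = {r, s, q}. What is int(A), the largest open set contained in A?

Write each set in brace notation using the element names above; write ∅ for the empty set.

∅

interior: largest open inside A is ∅ (from ∅)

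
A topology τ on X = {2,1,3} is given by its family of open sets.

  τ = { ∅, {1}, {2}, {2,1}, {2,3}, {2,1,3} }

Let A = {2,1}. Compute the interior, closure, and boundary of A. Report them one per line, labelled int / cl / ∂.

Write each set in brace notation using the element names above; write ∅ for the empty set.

opens ⊆ A: ∅, {2}, {1}, {2,1}; union → int = {2,1}
complement {3}; its interior ∅; cl(A) = X∖∅ = {2,1,3}
boundary = {2,1,3} ∖ {2,1} = {3}

int(A) = {2,1}
cl(A)  = {2,1,3}
∂A     = {3}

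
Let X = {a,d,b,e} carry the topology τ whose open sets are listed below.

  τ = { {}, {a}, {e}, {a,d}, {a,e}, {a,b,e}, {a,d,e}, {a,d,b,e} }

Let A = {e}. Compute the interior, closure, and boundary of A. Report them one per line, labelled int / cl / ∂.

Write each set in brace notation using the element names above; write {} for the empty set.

opens ⊆ A: {}, {e}; union → int = {e}
complement {a,d,b}; its interior {a,d}; cl(A) = X∖{a,d} = {b,e}
boundary = {b,e} ∖ {e} = {b}

int(A) = {e}
cl(A)  = {b,e}
∂A     = {b}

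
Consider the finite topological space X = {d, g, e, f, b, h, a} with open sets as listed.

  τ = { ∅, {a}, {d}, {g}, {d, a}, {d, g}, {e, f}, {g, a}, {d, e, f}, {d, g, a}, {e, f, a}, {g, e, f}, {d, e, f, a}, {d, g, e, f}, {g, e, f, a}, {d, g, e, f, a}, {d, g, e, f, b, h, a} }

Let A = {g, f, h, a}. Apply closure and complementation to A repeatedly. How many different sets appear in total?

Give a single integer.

X∖A={d, e, b}, int(X∖A)={d}, hence cl(A)={g, e, f, b, h, a}
Orbit (k=closure, c=complement):
  1. A     = {g, f, h, a}
  2. kA    = {g, e, f, b, h, a}
  3. cA    = {d, e, b}
  4. ckA   = {d}
  5. kcA   = {d, e, f, b, h}
  6. kckA  = {d, b, h}
  7. ckcA  = {g, a}
  8. ckckA = {g, e, f, a}
  9. kckcA = {g, b, h, a}
  10. ckckcA = {d, e, f}
(closed under both — stop)

10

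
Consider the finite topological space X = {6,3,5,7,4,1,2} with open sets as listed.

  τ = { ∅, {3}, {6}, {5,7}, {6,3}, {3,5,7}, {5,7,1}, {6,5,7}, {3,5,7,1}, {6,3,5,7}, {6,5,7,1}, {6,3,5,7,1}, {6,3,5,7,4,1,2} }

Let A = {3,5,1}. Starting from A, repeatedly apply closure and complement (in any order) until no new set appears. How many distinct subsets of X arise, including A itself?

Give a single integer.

cl via duality: int({6,7,4,2}) = {6}, so X∖{6} = {3,5,7,4,1,2}
Write k for closure, c for complement:
  1. A     = {3,5,1}
  2. kA    = {3,5,7,4,1,2}
  3. cA    = {6,7,4,2}
  4. ckA   = {6}
  5. kcA   = {6,5,7,4,1,2}
  6. kckA  = {6,4,2}
  7. ckcA  = {3}
  8. ckckA = {3,5,7,1}
  9. kckcA = {3,4,2}
  10. ckckcA = {6,5,7,1}
applying k or c yields no new set

10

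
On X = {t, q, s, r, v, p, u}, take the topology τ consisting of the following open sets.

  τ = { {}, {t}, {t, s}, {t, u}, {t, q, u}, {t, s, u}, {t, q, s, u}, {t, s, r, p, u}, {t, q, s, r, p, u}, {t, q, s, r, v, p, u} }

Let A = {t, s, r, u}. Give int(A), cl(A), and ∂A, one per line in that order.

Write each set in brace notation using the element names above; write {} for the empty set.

int(A) = {t, s, u}
cl(A)  = {t, q, s, r, v, p, u}
∂A     = {q, r, v, p}

opens ⊆ A: {}, {t}, {t, u}, {t, s}, {t, s, u}; union → int = {t, s, u}
complement {q, v, p}; its interior {}; cl(A) = X∖{} = {t, q, s, r, v, p, u}
boundary = {t, q, s, r, v, p, u} ∖ {t, s, u} = {q, r, v, p}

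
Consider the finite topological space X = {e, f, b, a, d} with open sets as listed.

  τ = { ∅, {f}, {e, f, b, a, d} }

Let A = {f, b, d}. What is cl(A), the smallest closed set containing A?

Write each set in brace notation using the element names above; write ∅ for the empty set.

complement {e, a}; its interior ∅; cl(A) = X∖∅ = {e, f, b, a, d}

{e, f, b, a, d}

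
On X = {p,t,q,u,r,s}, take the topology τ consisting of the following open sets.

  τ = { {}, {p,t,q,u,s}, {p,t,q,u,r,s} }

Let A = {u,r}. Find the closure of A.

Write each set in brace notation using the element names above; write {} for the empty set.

X∖A={p,t,q,s}, int(X∖A)={}, hence cl(A)={p,t,q,u,r,s}

{p,t,q,u,r,s}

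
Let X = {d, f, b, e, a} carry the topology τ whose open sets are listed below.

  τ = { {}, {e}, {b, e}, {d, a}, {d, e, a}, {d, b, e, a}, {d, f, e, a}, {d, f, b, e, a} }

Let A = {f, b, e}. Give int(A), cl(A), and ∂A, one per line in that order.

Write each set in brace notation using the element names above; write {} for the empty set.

int(A) = {b, e}
cl(A)  = {f, b, e}
∂A     = {f}

open subsets of A: {}, {e}, {b, e}; so int(A) = {b, e}
closure: X∖int(X∖A) = X∖{d, a} = {f, b, e}
∂A = {f, b, e} minus {b, e} = {f}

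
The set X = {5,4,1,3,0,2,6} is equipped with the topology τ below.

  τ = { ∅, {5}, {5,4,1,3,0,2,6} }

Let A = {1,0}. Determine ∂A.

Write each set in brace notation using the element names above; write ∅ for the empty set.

{4,1,3,0,2,6}

interior: largest open inside A is ∅ (from ∅)
cl via duality: int({5,4,3,2,6}) = {5}, so X∖{5} = {4,1,3,0,2,6}
cl∖int = {4,1,3,0,2,6}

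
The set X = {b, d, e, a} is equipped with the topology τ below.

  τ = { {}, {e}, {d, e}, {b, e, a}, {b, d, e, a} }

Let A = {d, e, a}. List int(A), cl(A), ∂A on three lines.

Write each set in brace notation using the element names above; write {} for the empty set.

U open, U⊆A: {}, {e}, {d, e}. int(A) = ⋃ = {d, e}
X∖A={b}, int(X∖A)={}, hence cl(A)={b, d, e, a}
∂A: remove int from cl → {b, a}

int(A) = {d, e}
cl(A)  = {b, d, e, a}
∂A     = {b, a}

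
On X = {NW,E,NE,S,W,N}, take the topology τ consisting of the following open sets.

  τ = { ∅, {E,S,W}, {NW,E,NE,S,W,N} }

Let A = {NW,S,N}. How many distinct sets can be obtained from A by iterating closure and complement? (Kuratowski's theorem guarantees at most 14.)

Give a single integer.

closure: X∖int(X∖A) = X∖∅ = {NW,E,NE,S,W,N}
Let k=closure and c=complement:
  1. A     = {NW,S,N}
  2. kA    = {NW,E,NE,S,W,N}
  3. cA    = {E,NE,W}
  4. ckA   = ∅
— saturated at 4

4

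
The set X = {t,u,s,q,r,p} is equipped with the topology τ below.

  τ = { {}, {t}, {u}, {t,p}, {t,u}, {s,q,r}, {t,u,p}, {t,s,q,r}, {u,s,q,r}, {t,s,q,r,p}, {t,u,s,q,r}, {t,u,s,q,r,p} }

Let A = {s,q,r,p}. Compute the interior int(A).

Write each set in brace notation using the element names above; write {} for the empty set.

opens ⊆ A: {}, {s,q,r}; union → int = {s,q,r}

{s,q,r}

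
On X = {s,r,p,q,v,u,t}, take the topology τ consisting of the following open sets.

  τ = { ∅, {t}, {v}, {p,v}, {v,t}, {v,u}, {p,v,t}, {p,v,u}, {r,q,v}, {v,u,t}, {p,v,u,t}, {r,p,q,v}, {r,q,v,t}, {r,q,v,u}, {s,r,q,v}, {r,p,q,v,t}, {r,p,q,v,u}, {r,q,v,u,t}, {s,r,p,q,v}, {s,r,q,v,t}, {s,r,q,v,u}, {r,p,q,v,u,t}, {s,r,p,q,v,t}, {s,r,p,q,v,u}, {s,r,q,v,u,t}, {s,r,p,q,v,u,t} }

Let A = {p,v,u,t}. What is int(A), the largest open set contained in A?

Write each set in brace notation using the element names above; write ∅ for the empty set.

U open, U⊆A: ∅, {t}, {v}, {v,t}, {v,u}, {p,v}, {p,v,t}, {p,v,u}, {v,u,t}, {p,v,u,t}. int(A) = ⋃ = {p,v,u,t}

{p,v,u,t}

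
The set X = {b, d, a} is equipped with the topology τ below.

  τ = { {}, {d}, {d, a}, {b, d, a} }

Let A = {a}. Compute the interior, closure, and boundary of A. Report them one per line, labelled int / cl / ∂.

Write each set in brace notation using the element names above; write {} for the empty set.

int(A) = {}
cl(A)  = {b, a}
∂A     = {b, a}

U open, U⊆A: {}. int(A) = ⋃ = {}
X∖A={b, d}, int(X∖A)={d}, hence cl(A)={b, a}
∂A: remove int from cl → {b, a}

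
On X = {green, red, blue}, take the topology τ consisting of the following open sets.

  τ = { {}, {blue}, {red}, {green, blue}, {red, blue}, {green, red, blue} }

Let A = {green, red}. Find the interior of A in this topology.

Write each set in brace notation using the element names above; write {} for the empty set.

{red}

interior: largest open inside A is {red} (from {}, {red})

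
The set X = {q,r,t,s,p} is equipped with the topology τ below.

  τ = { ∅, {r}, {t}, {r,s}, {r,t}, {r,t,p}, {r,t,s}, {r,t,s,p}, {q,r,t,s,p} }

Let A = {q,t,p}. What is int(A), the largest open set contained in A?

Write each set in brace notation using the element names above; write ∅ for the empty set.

{t}

open subsets of A: ∅, {t}; so int(A) = {t}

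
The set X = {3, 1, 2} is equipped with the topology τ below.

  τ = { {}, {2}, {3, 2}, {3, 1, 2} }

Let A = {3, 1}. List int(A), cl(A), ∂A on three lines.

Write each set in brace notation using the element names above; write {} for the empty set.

opens ⊆ A: {}; union → int = {}
complement {2}; its interior {2}; cl(A) = X∖{2} = {3, 1}
boundary = {3, 1} ∖ {} = {3, 1}

int(A) = {}
cl(A)  = {3, 1}
∂A     = {3, 1}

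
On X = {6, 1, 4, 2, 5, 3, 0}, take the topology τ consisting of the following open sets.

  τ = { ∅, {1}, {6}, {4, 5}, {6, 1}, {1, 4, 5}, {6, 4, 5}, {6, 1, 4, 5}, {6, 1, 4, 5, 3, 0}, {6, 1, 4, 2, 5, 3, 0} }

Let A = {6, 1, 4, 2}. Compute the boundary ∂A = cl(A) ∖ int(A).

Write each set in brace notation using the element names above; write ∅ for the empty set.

U open, U⊆A: ∅, {6}, {1}, {6, 1}. int(A) = ⋃ = {6, 1}
X∖A={5, 3, 0}, int(X∖A)=∅, hence cl(A)={6, 1, 4, 2, 5, 3, 0}
∂A: remove int from cl → {4, 2, 5, 3, 0}

{4, 2, 5, 3, 0}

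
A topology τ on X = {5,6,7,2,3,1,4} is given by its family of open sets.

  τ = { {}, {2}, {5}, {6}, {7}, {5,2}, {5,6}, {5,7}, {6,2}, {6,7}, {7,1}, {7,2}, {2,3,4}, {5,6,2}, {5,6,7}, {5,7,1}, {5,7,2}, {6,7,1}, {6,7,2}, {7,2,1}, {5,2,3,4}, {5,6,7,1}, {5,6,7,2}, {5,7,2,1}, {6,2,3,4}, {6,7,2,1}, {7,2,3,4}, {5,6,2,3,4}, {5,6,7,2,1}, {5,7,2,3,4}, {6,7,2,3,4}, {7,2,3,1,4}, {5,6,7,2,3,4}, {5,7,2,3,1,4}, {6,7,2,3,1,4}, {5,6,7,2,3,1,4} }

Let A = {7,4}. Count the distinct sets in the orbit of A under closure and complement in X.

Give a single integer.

closure: X∖int(X∖A) = X∖{5,6,2} = {7,3,1,4}
Let k=closure and c=complement:
  1. A     = {7,4}
  2. kA    = {7,3,1,4}
  3. cA    = {5,6,2,3,1}
  4. ckA   = {5,6,2}
  5. kcA   = {5,6,2,3,1,4}
  6. kckA  = {5,6,2,3,4}
  7. ckcA  = {7}
  8. ckckA = {7,1}
— saturated at 8

8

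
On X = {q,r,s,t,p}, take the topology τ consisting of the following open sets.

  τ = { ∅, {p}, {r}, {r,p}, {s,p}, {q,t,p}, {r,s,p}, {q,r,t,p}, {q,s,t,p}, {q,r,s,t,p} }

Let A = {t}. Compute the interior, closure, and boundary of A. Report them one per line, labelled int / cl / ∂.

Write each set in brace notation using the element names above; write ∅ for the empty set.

opens ⊆ A: ∅; union → int = ∅
complement {q,r,s,p}; its interior {r,s,p}; cl(A) = X∖{r,s,p} = {q,t}
boundary = {q,t} ∖ ∅ = {q,t}

int(A) = ∅
cl(A)  = {q,t}
∂A     = {q,t}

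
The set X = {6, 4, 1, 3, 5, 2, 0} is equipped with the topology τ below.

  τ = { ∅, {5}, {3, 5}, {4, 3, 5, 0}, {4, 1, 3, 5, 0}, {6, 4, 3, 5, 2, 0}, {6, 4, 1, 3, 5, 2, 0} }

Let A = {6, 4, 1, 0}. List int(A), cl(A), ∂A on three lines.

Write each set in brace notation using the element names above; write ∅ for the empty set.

int(A) = ∅
cl(A)  = {6, 4, 1, 2, 0}
∂A     = {6, 4, 1, 2, 0}

open subsets of A: ∅; so int(A) = ∅
closure: X∖int(X∖A) = X∖{3, 5} = {6, 4, 1, 2, 0}
∂A = {6, 4, 1, 2, 0} minus ∅ = {6, 4, 1, 2, 0}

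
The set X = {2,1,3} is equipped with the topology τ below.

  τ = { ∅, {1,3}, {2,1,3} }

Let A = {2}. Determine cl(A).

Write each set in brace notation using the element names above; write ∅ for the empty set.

cl via duality: int({1,3}) = {1,3}, so X∖{1,3} = {2}

{2}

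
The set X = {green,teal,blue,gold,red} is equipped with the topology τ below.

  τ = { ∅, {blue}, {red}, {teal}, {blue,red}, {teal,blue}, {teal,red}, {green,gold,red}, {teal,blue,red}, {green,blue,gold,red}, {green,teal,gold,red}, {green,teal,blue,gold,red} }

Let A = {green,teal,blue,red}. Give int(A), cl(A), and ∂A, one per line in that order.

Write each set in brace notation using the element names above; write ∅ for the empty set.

interior: largest open inside A is {teal,blue,red} (from ∅, {red}, {teal}, {blue}, {teal,red}, {teal,blue}, {blue,red}, {teal,blue,red})
cl via duality: int({gold}) = ∅, so X∖∅ = {green,teal,blue,gold,red}
cl∖int = {green,gold}

int(A) = {teal,blue,red}
cl(A)  = {green,teal,blue,gold,red}
∂A     = {green,gold}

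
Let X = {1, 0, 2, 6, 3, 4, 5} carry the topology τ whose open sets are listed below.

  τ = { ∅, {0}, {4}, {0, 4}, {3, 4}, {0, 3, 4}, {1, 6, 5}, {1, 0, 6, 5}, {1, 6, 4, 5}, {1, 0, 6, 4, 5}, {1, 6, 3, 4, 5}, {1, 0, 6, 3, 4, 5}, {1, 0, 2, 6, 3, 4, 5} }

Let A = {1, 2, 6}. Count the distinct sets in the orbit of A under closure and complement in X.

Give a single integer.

8

cl via duality: int({0, 3, 4, 5}) = {0, 3, 4}, so X∖{0, 3, 4} = {1, 2, 6, 5}
Write k for closure, c for complement:
  1. A     = {1, 2, 6}
  2. kA    = {1, 2, 6, 5}
  3. cA    = {0, 3, 4, 5}
  4. ckA   = {0, 3, 4}
  5. kcA   = {1, 0, 2, 6, 3, 4, 5}
  6. kckA  = {0, 2, 3, 4}
  7. ckcA  = ∅
  8. ckckA = {1, 6, 5}
applying k or c yields no new set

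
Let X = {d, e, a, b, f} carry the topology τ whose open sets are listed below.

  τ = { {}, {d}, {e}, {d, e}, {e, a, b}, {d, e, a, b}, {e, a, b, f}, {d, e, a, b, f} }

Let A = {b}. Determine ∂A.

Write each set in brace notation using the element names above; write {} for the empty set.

interior: largest open inside A is {} (from {})
cl via duality: int({d, e, a, f}) = {d, e}, so X∖{d, e} = {a, b, f}
cl∖int = {a, b, f}

{a, b, f}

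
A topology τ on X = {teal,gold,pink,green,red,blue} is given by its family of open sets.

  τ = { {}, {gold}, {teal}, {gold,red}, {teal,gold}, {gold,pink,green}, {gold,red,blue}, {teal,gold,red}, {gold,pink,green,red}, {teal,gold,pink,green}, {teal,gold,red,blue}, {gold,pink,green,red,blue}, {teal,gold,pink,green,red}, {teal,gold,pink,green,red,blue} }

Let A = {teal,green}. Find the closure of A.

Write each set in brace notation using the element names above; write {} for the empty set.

{teal,pink,green}

cl via duality: int({gold,pink,red,blue}) = {gold,red,blue}, so X∖{gold,red,blue} = {teal,pink,green}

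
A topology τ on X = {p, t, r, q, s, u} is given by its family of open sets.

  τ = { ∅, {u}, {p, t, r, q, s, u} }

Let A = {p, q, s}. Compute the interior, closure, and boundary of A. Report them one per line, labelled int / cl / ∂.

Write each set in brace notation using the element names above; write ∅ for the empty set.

int(A) = ∅
cl(A)  = {p, t, r, q, s}
∂A     = {p, t, r, q, s}

open subsets of A: ∅; so int(A) = ∅
closure: X∖int(X∖A) = X∖{u} = {p, t, r, q, s}
∂A = {p, t, r, q, s} minus ∅ = {p, t, r, q, s}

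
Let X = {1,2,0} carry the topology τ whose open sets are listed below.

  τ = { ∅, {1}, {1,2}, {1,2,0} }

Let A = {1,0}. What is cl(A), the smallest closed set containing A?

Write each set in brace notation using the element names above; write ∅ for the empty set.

{1,2,0}

complement {2}; its interior ∅; cl(A) = X∖∅ = {1,2,0}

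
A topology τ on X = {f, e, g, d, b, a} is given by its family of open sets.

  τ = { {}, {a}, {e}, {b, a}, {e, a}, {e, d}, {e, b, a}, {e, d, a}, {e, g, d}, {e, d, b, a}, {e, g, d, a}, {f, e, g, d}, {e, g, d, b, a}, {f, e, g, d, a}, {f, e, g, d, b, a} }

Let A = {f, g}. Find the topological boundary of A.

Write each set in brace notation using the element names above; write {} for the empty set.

opens ⊆ A: {}; union → int = {}
complement {e, d, b, a}; its interior {e, d, b, a}; cl(A) = X∖{e, d, b, a} = {f, g}
boundary = {f, g} ∖ {} = {f, g}

{f, g}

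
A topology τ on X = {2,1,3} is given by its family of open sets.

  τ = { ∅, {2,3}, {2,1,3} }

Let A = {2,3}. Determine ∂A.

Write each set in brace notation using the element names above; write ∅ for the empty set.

{1}

interior: largest open inside A is {2,3} (from ∅, {2,3})
cl via duality: int({1}) = ∅, so X∖∅ = {2,1,3}
cl∖int = {1}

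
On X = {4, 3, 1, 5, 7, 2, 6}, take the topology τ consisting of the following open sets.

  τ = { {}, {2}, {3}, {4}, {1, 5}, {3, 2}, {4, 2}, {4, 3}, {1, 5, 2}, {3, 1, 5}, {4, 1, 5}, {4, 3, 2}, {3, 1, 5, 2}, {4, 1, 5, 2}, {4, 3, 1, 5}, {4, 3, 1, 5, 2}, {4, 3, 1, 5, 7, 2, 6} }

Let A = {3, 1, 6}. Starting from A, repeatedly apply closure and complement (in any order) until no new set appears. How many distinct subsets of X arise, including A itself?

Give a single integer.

X∖A={4, 5, 7, 2}, int(X∖A)={4, 2}, hence cl(A)={3, 1, 5, 7, 6}
Orbit (k=closure, c=complement):
  1. A     = {3, 1, 6}
  2. kA    = {3, 1, 5, 7, 6}
  3. cA    = {4, 5, 7, 2}
  4. ckA   = {4, 2}
  5. kcA   = {4, 1, 5, 7, 2, 6}
  6. kckA  = {4, 7, 2, 6}
  7. ckcA  = {3}
  8. ckckA = {3, 1, 5}
  9. kckcA = {3, 7, 6}
  10. ckckcA = {4, 1, 5, 2}
(closed under both — stop)

10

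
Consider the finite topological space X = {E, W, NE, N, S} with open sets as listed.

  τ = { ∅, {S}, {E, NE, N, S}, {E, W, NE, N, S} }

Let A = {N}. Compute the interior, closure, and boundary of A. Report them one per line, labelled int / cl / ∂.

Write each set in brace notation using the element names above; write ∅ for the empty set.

int(A) = ∅
cl(A)  = {E, W, NE, N}
∂A     = {E, W, NE, N}

U open, U⊆A: ∅. int(A) = ⋃ = ∅
X∖A={E, W, NE, S}, int(X∖A)={S}, hence cl(A)={E, W, NE, N}
∂A: remove int from cl → {E, W, NE, N}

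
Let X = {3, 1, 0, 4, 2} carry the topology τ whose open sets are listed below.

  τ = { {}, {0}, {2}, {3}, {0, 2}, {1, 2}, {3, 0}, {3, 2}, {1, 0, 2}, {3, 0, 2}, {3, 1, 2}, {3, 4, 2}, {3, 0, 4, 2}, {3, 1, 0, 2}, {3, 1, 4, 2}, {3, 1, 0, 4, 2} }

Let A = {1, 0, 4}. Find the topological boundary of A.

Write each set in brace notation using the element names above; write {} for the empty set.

opens ⊆ A: {}, {0}; union → int = {0}
complement {3, 2}; its interior {3, 2}; cl(A) = X∖{3, 2} = {1, 0, 4}
boundary = {1, 0, 4} ∖ {0} = {1, 4}

{1, 4}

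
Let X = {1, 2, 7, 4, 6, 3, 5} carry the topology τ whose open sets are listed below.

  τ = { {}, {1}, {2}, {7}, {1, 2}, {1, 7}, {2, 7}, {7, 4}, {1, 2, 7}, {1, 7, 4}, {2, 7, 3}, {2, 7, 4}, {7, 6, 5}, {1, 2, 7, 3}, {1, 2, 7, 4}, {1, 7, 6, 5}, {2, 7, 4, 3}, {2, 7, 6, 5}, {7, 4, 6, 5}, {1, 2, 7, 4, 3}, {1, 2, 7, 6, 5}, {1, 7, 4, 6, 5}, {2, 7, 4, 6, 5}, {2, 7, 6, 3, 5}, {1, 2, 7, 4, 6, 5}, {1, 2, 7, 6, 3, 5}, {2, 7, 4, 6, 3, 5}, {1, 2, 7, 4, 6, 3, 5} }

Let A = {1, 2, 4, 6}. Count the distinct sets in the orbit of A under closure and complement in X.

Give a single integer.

X∖A={7, 3, 5}, int(X∖A)={7}, hence cl(A)={1, 2, 4, 6, 3, 5}
Orbit (k=closure, c=complement):
  1. A     = {1, 2, 4, 6}
  2. kA    = {1, 2, 4, 6, 3, 5}
  3. cA    = {7, 3, 5}
  4. ckA   = {7}
  5. kcA   = {7, 4, 6, 3, 5}
  6. ckcA  = {1, 2}
  7. kckcA = {1, 2, 3}
  8. ckckcA = {7, 4, 6, 5}
(closed under both — stop)

8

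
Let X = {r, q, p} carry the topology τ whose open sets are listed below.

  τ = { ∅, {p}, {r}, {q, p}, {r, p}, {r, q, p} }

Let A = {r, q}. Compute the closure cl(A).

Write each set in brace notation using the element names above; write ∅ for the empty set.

closure: X∖int(X∖A) = X∖{p} = {r, q}

{r, q}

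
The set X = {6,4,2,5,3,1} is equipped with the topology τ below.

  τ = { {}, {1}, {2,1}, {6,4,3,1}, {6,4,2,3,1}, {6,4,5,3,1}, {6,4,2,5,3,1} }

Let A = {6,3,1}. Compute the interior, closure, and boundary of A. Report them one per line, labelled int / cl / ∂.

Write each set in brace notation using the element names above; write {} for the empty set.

interior: largest open inside A is {1} (from {}, {1})
cl via duality: int({4,2,5}) = {}, so X∖{} = {6,4,2,5,3,1}
cl∖int = {6,4,2,5,3}

int(A) = {1}
cl(A)  = {6,4,2,5,3,1}
∂A     = {6,4,2,5,3}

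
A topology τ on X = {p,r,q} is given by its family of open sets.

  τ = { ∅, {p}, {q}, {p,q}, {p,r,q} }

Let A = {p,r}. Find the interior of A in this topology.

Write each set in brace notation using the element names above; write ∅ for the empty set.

open subsets of A: ∅, {p}; so int(A) = {p}

{p}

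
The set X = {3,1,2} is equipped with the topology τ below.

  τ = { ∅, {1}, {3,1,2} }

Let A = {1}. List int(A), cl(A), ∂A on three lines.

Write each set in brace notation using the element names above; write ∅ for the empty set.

int(A) = {1}
cl(A)  = {3,1,2}
∂A     = {3,2}

opens ⊆ A: ∅, {1}; union → int = {1}
complement {3,2}; its interior ∅; cl(A) = X∖∅ = {3,1,2}
boundary = {3,1,2} ∖ {1} = {3,2}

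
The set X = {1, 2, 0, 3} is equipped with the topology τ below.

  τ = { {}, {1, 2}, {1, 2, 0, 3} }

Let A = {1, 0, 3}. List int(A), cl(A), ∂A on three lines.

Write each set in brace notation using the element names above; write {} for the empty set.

int(A) = {}
cl(A)  = {1, 2, 0, 3}
∂A     = {1, 2, 0, 3}

open subsets of A: {}; so int(A) = {}
closure: X∖int(X∖A) = X∖{} = {1, 2, 0, 3}
∂A = {1, 2, 0, 3} minus {} = {1, 2, 0, 3}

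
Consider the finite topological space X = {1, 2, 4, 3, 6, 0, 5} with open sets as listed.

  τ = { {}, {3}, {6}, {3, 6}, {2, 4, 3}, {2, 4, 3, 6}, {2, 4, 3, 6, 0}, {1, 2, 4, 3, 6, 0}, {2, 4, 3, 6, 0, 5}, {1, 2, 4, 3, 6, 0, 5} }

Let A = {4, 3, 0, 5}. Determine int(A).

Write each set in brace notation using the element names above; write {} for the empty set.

open subsets of A: {}, {3}; so int(A) = {3}

{3}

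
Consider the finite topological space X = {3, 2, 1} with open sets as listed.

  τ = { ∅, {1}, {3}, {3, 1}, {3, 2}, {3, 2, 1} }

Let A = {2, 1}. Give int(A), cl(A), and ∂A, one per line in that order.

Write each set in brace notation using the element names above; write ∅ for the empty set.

open subsets of A: ∅, {1}; so int(A) = {1}
closure: X∖int(X∖A) = X∖{3} = {2, 1}
∂A = {2, 1} minus {1} = {2}

int(A) = {1}
cl(A)  = {2, 1}
∂A     = {2}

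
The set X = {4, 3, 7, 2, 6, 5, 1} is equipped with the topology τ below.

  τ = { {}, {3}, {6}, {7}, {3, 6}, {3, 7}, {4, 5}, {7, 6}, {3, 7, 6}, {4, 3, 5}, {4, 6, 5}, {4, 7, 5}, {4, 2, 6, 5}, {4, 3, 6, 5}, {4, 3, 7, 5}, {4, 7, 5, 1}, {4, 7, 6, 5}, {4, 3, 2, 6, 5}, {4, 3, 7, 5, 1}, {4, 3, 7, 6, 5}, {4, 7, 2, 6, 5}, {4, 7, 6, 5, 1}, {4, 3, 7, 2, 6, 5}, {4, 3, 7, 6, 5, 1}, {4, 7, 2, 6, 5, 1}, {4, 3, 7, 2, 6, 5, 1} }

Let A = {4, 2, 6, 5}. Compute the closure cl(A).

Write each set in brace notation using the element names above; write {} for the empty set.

X∖A={3, 7, 1}, int(X∖A)={3, 7}, hence cl(A)={4, 2, 6, 5, 1}

{4, 2, 6, 5, 1}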